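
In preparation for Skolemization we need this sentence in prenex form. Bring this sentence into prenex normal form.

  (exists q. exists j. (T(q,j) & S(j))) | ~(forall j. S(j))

exists q. exists j. exists y. (T(q,j) & S(j) | ~S(y))

Drive negations inward (¬∀x A ≡ ∃x ¬A, ¬∃x A ≡ ∀x ¬A, De Morgan for ∧/∨):
  (exists q. exists j. (T(q,j) & S(j))) | (exists j. ~S(j))
Give each quantifier a distinct variable: j↦y.
  (exists q. exists j. (T(q,j) & S(j))) | (exists y. ~S(y))
Extract every quantifier outward, since the variables are now distinct and don't occur free across branches:
  exists q. exists j. exists y. (T(q,j) & S(j) | ~S(y))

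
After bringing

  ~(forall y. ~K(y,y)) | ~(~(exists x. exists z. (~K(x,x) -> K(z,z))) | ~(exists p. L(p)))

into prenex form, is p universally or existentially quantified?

existential

Eliminate → and ↔ using ¬ and ∨.
  ~(forall y. ~K(y,y)) | ~(~(exists x. exists z. (~~K(x,x) | K(z,z))) | ~(exists p. L(p)))
Move each ¬ inward, flipping quantifiers it crosses:
  (exists y. K(y,y)) | (exists x. exists z. (K(x,x) | K(z,z))) & (exists p. L(p))
All bound variables are already distinct, so no renaming is needed.
Extract every quantifier outward, since the variables are now distinct and don't occur free across branches:
  exists y. exists x. exists z. exists p. (K(y,y) | (K(x,x) | K(z,z)) & L(p))
The quantifier exists p sits under an even number of negations (counting the antecedent side of each →), so it remains existential.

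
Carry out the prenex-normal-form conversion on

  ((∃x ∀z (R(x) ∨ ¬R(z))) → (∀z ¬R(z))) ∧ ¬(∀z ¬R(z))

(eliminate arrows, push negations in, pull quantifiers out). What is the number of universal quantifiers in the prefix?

Eliminate → and ↔ using ¬ and ∨.
  (¬(∃x ∀z (R(x) ∨ ¬R(z))) ∨ (∀z ¬R(z))) ∧ ¬(∀z ¬R(z))
Move each ¬ inward, flipping quantifiers it crosses:
  ((∀x ∃z (¬R(x) ∧ R(z))) ∨ (∀z ¬R(z))) ∧ (∃z R(z))
Standardize variables apart so no two quantifiers bind the same name: z↦v, z↦q.
  ((∀x ∃z (¬R(x) ∧ R(z))) ∨ (∀v ¬R(v))) ∧ (∃q R(q))
Pull the quantifiers to the front (each side's bound variable is not free in the other side):
  ∀x ∃z ∀v ∃q ((¬R(x) ∧ R(z) ∨ ¬R(v)) ∧ R(q))
The prefix is ∀x ∃z ∀v ∃q: 2 universal, 2 existential.

2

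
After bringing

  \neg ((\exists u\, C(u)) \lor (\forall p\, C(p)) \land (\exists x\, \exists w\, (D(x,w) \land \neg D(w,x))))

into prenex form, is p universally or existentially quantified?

Push ¬ through the quantifiers and connectives to reach negation normal form:
  (\forall u\, \neg C(u)) \land ((\exists p\, \neg C(p)) \lor (\forall x\, \forall w\, (\neg D(x,w) \lor D(w,x))))
All bound variables are already distinct, so no renaming is needed.
Extract every quantifier outward, since the variables are now distinct and don't occur free across branches:
  \forall u\, \exists p\, \forall x\, \forall w\, (\neg C(u) \land (\neg C(p) \lor \neg D(x,w) \lor D(w,x)))
The quantifier \forall p sits under an odd number of negations, so it flips to \exists p.

existential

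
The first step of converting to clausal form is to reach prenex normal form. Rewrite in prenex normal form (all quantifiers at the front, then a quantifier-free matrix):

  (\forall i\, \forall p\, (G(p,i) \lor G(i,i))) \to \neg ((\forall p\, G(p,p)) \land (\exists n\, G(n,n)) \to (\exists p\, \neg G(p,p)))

\exists i\, \exists p\, \forall y\, \exists n\, \forall w1\, (\neg G(p,i) \land \neg G(i,i) \lor G(y,y) \land G(n,n) \land G(w1,w1))

Rewrite implications/biconditionals: A → B as ¬A ∨ B.
  \neg (\forall i\, \forall p\, (G(p,i) \lor G(i,i))) \lor \neg (\neg ((\forall p\, G(p,p)) \land (\exists n\, G(n,n))) \lor (\exists p\, \neg G(p,p)))
Drive negations inward (¬∀x A ≡ ∃x ¬A, ¬∃x A ≡ ∀x ¬A, De Morgan for ∧/∨):
  (\exists i\, \exists p\, (\neg G(p,i) \land \neg G(i,i))) \lor (\forall p\, G(p,p)) \land (\exists n\, G(n,n)) \land (\forall p\, G(p,p))
Rename bound variables to avoid capture: p↦y, p↦w1.
  (\exists i\, \exists p\, (\neg G(p,i) \land \neg G(i,i))) \lor (\forall y\, G(y,y)) \land (\exists n\, G(n,n)) \land (\forall w1\, G(w1,w1))
Pull the quantifiers to the front (each side's bound variable is not free in the other side):
  \exists i\, \exists p\, \forall y\, \exists n\, \forall w1\, (\neg G(p,i) \land \neg G(i,i) \lor G(y,y) \land G(n,n) \land G(w1,w1))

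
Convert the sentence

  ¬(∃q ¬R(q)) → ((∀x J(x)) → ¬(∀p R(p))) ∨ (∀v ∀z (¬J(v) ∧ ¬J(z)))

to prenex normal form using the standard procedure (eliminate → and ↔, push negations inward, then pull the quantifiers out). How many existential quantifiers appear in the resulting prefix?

Rewrite implications/biconditionals: A → B as ¬A ∨ B.
  ¬¬(∃q ¬R(q)) ∨ ¬(∀x J(x)) ∨ ¬(∀p R(p)) ∨ (∀v ∀z (¬J(v) ∧ ¬J(z)))
Push ¬ through the quantifiers and connectives to reach negation normal form:
  (∃q ¬R(q)) ∨ (∃x ¬J(x)) ∨ (∃p ¬R(p)) ∨ (∀v ∀z (¬J(v) ∧ ¬J(z)))
Finally move all quantifiers to the prefix:
  ∃q ∃x ∃p ∀v ∀z (¬R(q) ∨ ¬J(x) ∨ ¬R(p) ∨ ¬J(v) ∧ ¬J(z))
The prefix is ∃q ∃x ∃p ∀v ∀z: 2 universal, 3 existential.

3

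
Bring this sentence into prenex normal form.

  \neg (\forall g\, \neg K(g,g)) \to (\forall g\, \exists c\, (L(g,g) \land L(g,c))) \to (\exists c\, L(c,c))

\forall g\, \exists y1\, \forall c\, \exists u1\, (\neg K(g,g) \lor \neg L(y1,y1) \lor \neg L(y1,c) \lor L(u1,u1))

Rewrite implications/biconditionals: A → B as ¬A ∨ B.
  \neg \neg (\forall g\, \neg K(g,g)) \lor \neg (\forall g\, \exists c\, (L(g,g) \land L(g,c))) \lor (\exists c\, L(c,c))
Push ¬ through the quantifiers and connectives to reach negation normal form:
  (\forall g\, \neg K(g,g)) \lor (\exists g\, \forall c\, (\neg L(g,g) \lor \neg L(g,c))) \lor (\exists c\, L(c,c))
Standardize variables apart so no two quantifiers bind the same name: g↦y1, c↦u1.
  (\forall g\, \neg K(g,g)) \lor (\exists y1\, \forall c\, (\neg L(y1,y1) \lor \neg L(y1,c))) \lor (\exists u1\, L(u1,u1))
Extract every quantifier outward, since the variables are now distinct and don't occur free across branches:
  \forall g\, \exists y1\, \forall c\, \exists u1\, (\neg K(g,g) \lor \neg L(y1,y1) \lor \neg L(y1,c) \lor L(u1,u1))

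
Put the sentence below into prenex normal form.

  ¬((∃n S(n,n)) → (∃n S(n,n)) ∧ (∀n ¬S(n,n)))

∃n ∀t ∃s (S(n,n) ∧ (¬S(t,t) ∨ S(s,s)))

Rewrite implications/biconditionals: A → B as ¬A ∨ B.
  ¬(¬(∃n S(n,n)) ∨ (∃n S(n,n)) ∧ (∀n ¬S(n,n)))
Move each ¬ inward, flipping quantifiers it crosses:
  (∃n S(n,n)) ∧ ((∀n ¬S(n,n)) ∨ (∃n S(n,n)))
Rename bound variables to avoid capture: n↦t, n↦s.
  (∃n S(n,n)) ∧ ((∀t ¬S(t,t)) ∨ (∃s S(s,s)))
Finally move all quantifiers to the prefix:
  ∃n ∀t ∃s (S(n,n) ∧ (¬S(t,t) ∨ S(s,s)))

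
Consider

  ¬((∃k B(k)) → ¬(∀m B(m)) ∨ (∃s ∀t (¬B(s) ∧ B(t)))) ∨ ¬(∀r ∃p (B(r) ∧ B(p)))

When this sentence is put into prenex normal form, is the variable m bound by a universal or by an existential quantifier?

universal

First replace A → B with ¬A ∨ B.
  ¬(¬(∃k B(k)) ∨ ¬(∀m B(m)) ∨ (∃s ∀t (¬B(s) ∧ B(t)))) ∨ ¬(∀r ∃p (B(r) ∧ B(p)))
Move each ¬ inward, flipping quantifiers it crosses:
  (∃k B(k)) ∧ (∀m B(m)) ∧ (∀s ∃t (B(s) ∨ ¬B(t))) ∨ (∃r ∀p (¬B(r) ∨ ¬B(p)))
All bound variables are already distinct, so no renaming is needed.
Finally move all quantifiers to the prefix:
  ∃k ∀m ∀s ∃t ∃r ∀p (B(k) ∧ B(m) ∧ (B(s) ∨ ¬B(t)) ∨ ¬B(r) ∨ ¬B(p))
The quantifier ∀m sits under an even number of negations (counting the antecedent side of each →), so it remains universal.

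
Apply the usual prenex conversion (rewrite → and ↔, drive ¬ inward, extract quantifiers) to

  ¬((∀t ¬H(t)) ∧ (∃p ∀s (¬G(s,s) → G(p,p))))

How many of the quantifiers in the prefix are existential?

Eliminate → and ↔ using ¬ and ∨.
  ¬((∀t ¬H(t)) ∧ (∃p ∀s (¬¬G(s,s) ∨ G(p,p))))
Move each ¬ inward, flipping quantifiers it crosses:
  (∃t H(t)) ∨ (∀p ∃s (¬G(s,s) ∧ ¬G(p,p)))
All bound variables are already distinct, so no renaming is needed.
Extract every quantifier outward, since the variables are now distinct and don't occur free across branches:
  ∃t ∀p ∃s (H(t) ∨ ¬G(s,s) ∧ ¬G(p,p))
The prefix is ∃t ∀p ∃s: 1 universal, 2 existential.

2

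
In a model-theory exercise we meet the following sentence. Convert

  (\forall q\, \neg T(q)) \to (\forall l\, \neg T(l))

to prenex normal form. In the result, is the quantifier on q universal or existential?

First replace A → B with ¬A ∨ B.
  \neg (\forall q\, \neg T(q)) \lor (\forall l\, \neg T(l))
Push ¬ through the quantifiers and connectives to reach negation normal form:
  (\exists q\, T(q)) \lor (\forall l\, \neg T(l))
Extract every quantifier outward, since the variables are now distinct and don't occur free across branches:
  \exists q\, \forall l\, (T(q) \lor \neg T(l))
The quantifier \forall q sits under an odd number of negations (counting the antecedent side of each →), so it flips to \exists q.

existential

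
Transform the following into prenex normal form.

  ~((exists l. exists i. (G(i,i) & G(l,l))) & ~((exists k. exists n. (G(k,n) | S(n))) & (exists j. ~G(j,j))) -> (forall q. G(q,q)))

First replace A → B with ¬A ∨ B.
  ~(~((exists l. exists i. (G(i,i) & G(l,l))) & ~((exists k. exists n. (G(k,n) | S(n))) & (exists j. ~G(j,j)))) | (forall q. G(q,q)))
Push ¬ through the quantifiers and connectives to reach negation normal form:
  (exists l. exists i. (G(i,i) & G(l,l))) & ((forall k. forall n. (~G(k,n) & ~S(n))) | (forall j. G(j,j))) & (exists q. ~G(q,q))
Extract every quantifier outward, since the variables are now distinct and don't occur free across branches:
  exists l. exists i. forall k. forall n. forall j. exists q. (G(i,i) & G(l,l) & (~G(k,n) & ~S(n) | G(j,j)) & ~G(q,q))

exists l. exists i. forall k. forall n. forall j. exists q. (G(i,i) & G(l,l) & (~G(k,n) & ~S(n) | G(j,j)) & ~G(q,q))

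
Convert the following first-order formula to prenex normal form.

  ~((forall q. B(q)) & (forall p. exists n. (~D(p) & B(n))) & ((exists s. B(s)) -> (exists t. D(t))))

exists q. exists p. forall n. exists s. forall t. (~B(q) | D(p) | ~B(n) | B(s) & ~D(t))

First replace A → B with ¬A ∨ B.
  ~((forall q. B(q)) & (forall p. exists n. (~D(p) & B(n))) & (~(exists s. B(s)) | (exists t. D(t))))
Move each ¬ inward, flipping quantifiers it crosses:
  (exists q. ~B(q)) | (exists p. forall n. (D(p) | ~B(n))) | (exists s. B(s)) & (forall t. ~D(t))
All bound variables are already distinct, so no renaming is needed.
Extract every quantifier outward, since the variables are now distinct and don't occur free across branches:
  exists q. exists p. forall n. exists s. forall t. (~B(q) | D(p) | ~B(n) | B(s) & ~D(t))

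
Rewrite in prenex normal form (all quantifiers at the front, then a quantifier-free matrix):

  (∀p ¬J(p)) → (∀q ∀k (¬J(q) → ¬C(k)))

Eliminate → and ↔ using ¬ and ∨.
  ¬(∀p ¬J(p)) ∨ (∀q ∀k (¬¬J(q) ∨ ¬C(k)))
Move each ¬ inward, flipping quantifiers it crosses:
  (∃p J(p)) ∨ (∀q ∀k (J(q) ∨ ¬C(k)))
All bound variables are already distinct, so no renaming is needed.
Extract every quantifier outward, since the variables are now distinct and don't occur free across branches:
  ∃p ∀q ∀k (J(p) ∨ J(q) ∨ ¬C(k))

∃p ∀q ∀k (J(p) ∨ J(q) ∨ ¬C(k))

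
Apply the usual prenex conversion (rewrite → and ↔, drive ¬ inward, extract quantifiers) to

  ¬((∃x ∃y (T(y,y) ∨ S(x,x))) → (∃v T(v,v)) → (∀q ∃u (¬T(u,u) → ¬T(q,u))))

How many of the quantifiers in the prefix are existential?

4

Rewrite implications/biconditionals: A → B as ¬A ∨ B.
  ¬(¬(∃x ∃y (T(y,y) ∨ S(x,x))) ∨ ¬(∃v T(v,v)) ∨ (∀q ∃u (¬¬T(u,u) ∨ ¬T(q,u))))
Push ¬ through the quantifiers and connectives to reach negation normal form:
  (∃x ∃y (T(y,y) ∨ S(x,x))) ∧ (∃v T(v,v)) ∧ (∃q ∀u (¬T(u,u) ∧ T(q,u)))
Pull the quantifiers to the front (each side's bound variable is not free in the other side):
  ∃x ∃y ∃v ∃q ∀u ((T(y,y) ∨ S(x,x)) ∧ T(v,v) ∧ ¬T(u,u) ∧ T(q,u))
The prefix is ∃x ∃y ∃v ∃q ∀u: 1 universal, 4 existential.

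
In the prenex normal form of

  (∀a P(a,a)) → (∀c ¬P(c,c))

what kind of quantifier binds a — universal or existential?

Eliminate → and ↔ using ¬ and ∨.
  ¬(∀a P(a,a)) ∨ (∀c ¬P(c,c))
Push ¬ through the quantifiers and connectives to reach negation normal form:
  (∃a ¬P(a,a)) ∨ (∀c ¬P(c,c))
Finally move all quantifiers to the prefix:
  ∃a ∀c (¬P(a,a) ∨ ¬P(c,c))
The quantifier ∀a sits under an odd number of negations (counting the antecedent side of each →), so it flips to ∃a.

existential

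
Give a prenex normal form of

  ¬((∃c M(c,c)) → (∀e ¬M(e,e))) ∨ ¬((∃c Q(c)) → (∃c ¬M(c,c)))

Rewrite implications/biconditionals: A → B as ¬A ∨ B.
  ¬(¬(∃c M(c,c)) ∨ (∀e ¬M(e,e))) ∨ ¬(¬(∃c Q(c)) ∨ (∃c ¬M(c,c)))
Push ¬ through the quantifiers and connectives to reach negation normal form:
  (∃c M(c,c)) ∧ (∃e M(e,e)) ∨ (∃c Q(c)) ∧ (∀c M(c,c))
Give each quantifier a distinct variable: c↦t, c↦w1.
  (∃c M(c,c)) ∧ (∃e M(e,e)) ∨ (∃t Q(t)) ∧ (∀w1 M(w1,w1))
Extract every quantifier outward, since the variables are now distinct and don't occur free across branches:
  ∃c ∃e ∃t ∀w1 (M(c,c) ∧ M(e,e) ∨ Q(t) ∧ M(w1,w1))

∃c ∃e ∃t ∀w1 (M(c,c) ∧ M(e,e) ∨ Q(t) ∧ M(w1,w1))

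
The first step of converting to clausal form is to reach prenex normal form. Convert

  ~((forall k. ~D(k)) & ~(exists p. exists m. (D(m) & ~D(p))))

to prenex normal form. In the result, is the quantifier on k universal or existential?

existential

Push ¬ through the quantifiers and connectives to reach negation normal form:
  (exists k. D(k)) | (exists p. exists m. (D(m) & ~D(p)))
All bound variables are already distinct, so no renaming is needed.
Extract every quantifier outward, since the variables are now distinct and don't occur free across branches:
  exists k. exists p. exists m. (D(k) | D(m) & ~D(p))
The quantifier forall k sits under an odd number of negations, so it flips to exists k.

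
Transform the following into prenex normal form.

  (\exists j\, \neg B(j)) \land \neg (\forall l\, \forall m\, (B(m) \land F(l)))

\exists j\, \exists l\, \exists m\, (\neg B(j) \land (\neg B(m) \lor \neg F(l)))

Drive negations inward (¬∀x A ≡ ∃x ¬A, ¬∃x A ≡ ∀x ¬A, De Morgan for ∧/∨):
  (\exists j\, \neg B(j)) \land (\exists l\, \exists m\, (\neg B(m) \lor \neg F(l)))
Extract every quantifier outward, since the variables are now distinct and don't occur free across branches:
  \exists j\, \exists l\, \exists m\, (\neg B(j) \land (\neg B(m) \lor \neg F(l)))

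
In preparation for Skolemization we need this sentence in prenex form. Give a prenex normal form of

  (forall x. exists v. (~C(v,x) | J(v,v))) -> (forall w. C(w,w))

exists x. forall v. forall w. (C(v,x) & ~J(v,v) | C(w,w))

Rewrite implications/biconditionals: A → B as ¬A ∨ B.
  ~(forall x. exists v. (~C(v,x) | J(v,v))) | (forall w. C(w,w))
Move each ¬ inward, flipping quantifiers it crosses:
  (exists x. forall v. (C(v,x) & ~J(v,v))) | (forall w. C(w,w))
All bound variables are already distinct, so no renaming is needed.
Finally move all quantifiers to the prefix:
  exists x. forall v. forall w. (C(v,x) & ~J(v,v) | C(w,w))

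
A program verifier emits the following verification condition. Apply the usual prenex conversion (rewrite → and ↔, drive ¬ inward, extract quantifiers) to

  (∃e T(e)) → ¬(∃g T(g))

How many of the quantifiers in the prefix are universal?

First replace A → B with ¬A ∨ B.
  ¬(∃e T(e)) ∨ ¬(∃g T(g))
Move each ¬ inward, flipping quantifiers it crosses:
  (∀e ¬T(e)) ∨ (∀g ¬T(g))
All bound variables are already distinct, so no renaming is needed.
Finally move all quantifiers to the prefix:
  ∀e ∀g (¬T(e) ∨ ¬T(g))
The prefix is ∀e ∀g: 2 universal, 0 existential.

2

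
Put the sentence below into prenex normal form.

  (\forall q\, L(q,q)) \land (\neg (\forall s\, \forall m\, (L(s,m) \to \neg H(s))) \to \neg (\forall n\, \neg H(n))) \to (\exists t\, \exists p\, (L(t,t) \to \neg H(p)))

Rewrite implications/biconditionals: A → B as ¬A ∨ B.
  \neg ((\forall q\, L(q,q)) \land (\neg \neg (\forall s\, \forall m\, (\neg L(s,m) \lor \neg H(s))) \lor \neg (\forall n\, \neg H(n)))) \lor (\exists t\, \exists p\, (\neg L(t,t) \lor \neg H(p)))
Move each ¬ inward, flipping quantifiers it crosses:
  (\exists q\, \neg L(q,q)) \lor (\exists s\, \exists m\, (L(s,m) \land H(s))) \land (\forall n\, \neg H(n)) \lor (\exists t\, \exists p\, (\neg L(t,t) \lor \neg H(p)))
Pull the quantifiers to the front (each side's bound variable is not free in the other side):
  \exists q\, \exists s\, \exists m\, \forall n\, \exists t\, \exists p\, (\neg L(q,q) \lor L(s,m) \land H(s) \land \neg H(n) \lor \neg L(t,t) \lor \neg H(p))

\exists q\, \exists s\, \exists m\, \forall n\, \exists t\, \exists p\, (\neg L(q,q) \lor L(s,m) \land H(s) \land \neg H(n) \lor \neg L(t,t) \lor \neg H(p))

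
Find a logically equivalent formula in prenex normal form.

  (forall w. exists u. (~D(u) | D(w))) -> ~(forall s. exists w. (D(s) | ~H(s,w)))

exists w. forall u. exists s. forall c. (D(u) & ~D(w) | ~D(s) & H(s,c))

Rewrite implications/biconditionals: A → B as ¬A ∨ B.
  ~(forall w. exists u. (~D(u) | D(w))) | ~(forall s. exists w. (D(s) | ~H(s,w)))
Push ¬ through the quantifiers and connectives to reach negation normal form:
  (exists w. forall u. (D(u) & ~D(w))) | (exists s. forall w. (~D(s) & H(s,w)))
Rename bound variables to avoid capture: w↦c.
  (exists w. forall u. (D(u) & ~D(w))) | (exists s. forall c. (~D(s) & H(s,c)))
Pull the quantifiers to the front (each side's bound variable is not free in the other side):
  exists w. forall u. exists s. forall c. (D(u) & ~D(w) | ~D(s) & H(s,c))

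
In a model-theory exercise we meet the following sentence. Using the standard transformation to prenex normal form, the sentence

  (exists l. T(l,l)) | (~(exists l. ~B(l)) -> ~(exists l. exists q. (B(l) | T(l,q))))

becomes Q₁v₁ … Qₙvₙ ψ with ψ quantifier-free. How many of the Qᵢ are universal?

Eliminate → and ↔ using ¬ and ∨.
  (exists l. T(l,l)) | ~~(exists l. ~B(l)) | ~(exists l. exists q. (B(l) | T(l,q)))
Push ¬ through the quantifiers and connectives to reach negation normal form:
  (exists l. T(l,l)) | (exists l. ~B(l)) | (forall l. forall q. (~B(l) & ~T(l,q)))
Give each quantifier a distinct variable: l↦w1, l↦u.
  (exists l. T(l,l)) | (exists w1. ~B(w1)) | (forall u. forall q. (~B(u) & ~T(u,q)))
Extract every quantifier outward, since the variables are now distinct and don't occur free across branches:
  exists l. exists w1. forall u. forall q. (T(l,l) | ~B(w1) | ~B(u) & ~T(u,q))
The prefix is exists l exists w1 forall u forall q: 2 universal, 2 existential.

2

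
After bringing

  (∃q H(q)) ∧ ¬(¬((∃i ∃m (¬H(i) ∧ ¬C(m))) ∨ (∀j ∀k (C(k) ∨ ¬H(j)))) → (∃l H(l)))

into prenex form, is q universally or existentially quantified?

existential

Rewrite implications/biconditionals: A → B as ¬A ∨ B.
  (∃q H(q)) ∧ ¬(¬¬((∃i ∃m (¬H(i) ∧ ¬C(m))) ∨ (∀j ∀k (C(k) ∨ ¬H(j)))) ∨ (∃l H(l)))
Drive negations inward (¬∀x A ≡ ∃x ¬A, ¬∃x A ≡ ∀x ¬A, De Morgan for ∧/∨):
  (∃q H(q)) ∧ (∀i ∀m (H(i) ∨ C(m))) ∧ (∃j ∃k (¬C(k) ∧ H(j))) ∧ (∀l ¬H(l))
All bound variables are already distinct, so no renaming is needed.
Extract every quantifier outward, since the variables are now distinct and don't occur free across branches:
  ∃q ∀i ∀m ∃j ∃k ∀l (H(q) ∧ (H(i) ∨ C(m)) ∧ ¬C(k) ∧ H(j) ∧ ¬H(l))
The quantifier ∃q sits under an even number of negations (counting the antecedent side of each →), so it remains existential.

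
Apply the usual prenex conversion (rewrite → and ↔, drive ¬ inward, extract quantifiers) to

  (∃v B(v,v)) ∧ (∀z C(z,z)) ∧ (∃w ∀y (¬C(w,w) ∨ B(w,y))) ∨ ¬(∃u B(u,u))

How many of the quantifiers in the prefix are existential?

Push ¬ through the quantifiers and connectives to reach negation normal form:
  (∃v B(v,v)) ∧ (∀z C(z,z)) ∧ (∃w ∀y (¬C(w,w) ∨ B(w,y))) ∨ (∀u ¬B(u,u))
All bound variables are already distinct, so no renaming is needed.
Pull the quantifiers to the front (each side's bound variable is not free in the other side):
  ∃v ∀z ∃w ∀y ∀u (B(v,v) ∧ C(z,z) ∧ (¬C(w,w) ∨ B(w,y)) ∨ ¬B(u,u))
The prefix is ∃v ∀z ∃w ∀y ∀u: 3 universal, 2 existential.

2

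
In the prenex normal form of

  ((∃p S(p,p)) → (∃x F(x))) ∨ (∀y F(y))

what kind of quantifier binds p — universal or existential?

First replace A → B with ¬A ∨ B.
  ¬(∃p S(p,p)) ∨ (∃x F(x)) ∨ (∀y F(y))
Move each ¬ inward, flipping quantifiers it crosses:
  (∀p ¬S(p,p)) ∨ (∃x F(x)) ∨ (∀y F(y))
All bound variables are already distinct, so no renaming is needed.
Pull the quantifiers to the front (each side's bound variable is not free in the other side):
  ∀p ∃x ∀y (¬S(p,p) ∨ F(x) ∨ F(y))
The quantifier ∃p sits under an odd number of negations (counting the antecedent side of each →), so it flips to ∀p.

universal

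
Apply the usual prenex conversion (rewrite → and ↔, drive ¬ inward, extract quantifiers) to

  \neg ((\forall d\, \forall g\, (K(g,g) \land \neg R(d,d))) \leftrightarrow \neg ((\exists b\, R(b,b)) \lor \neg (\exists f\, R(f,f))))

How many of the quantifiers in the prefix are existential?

Eliminate → and ↔ using ¬ and ∨; A ↔ B as (¬A ∨ B) ∧ (¬B ∨ A).
  \neg ((\neg (\forall d\, \forall g\, (K(g,g) \land \neg R(d,d))) \lor \neg ((\exists b\, R(b,b)) \lor \neg (\exists f\, R(f,f)))) \land (\neg \neg ((\exists b\, R(b,b)) \lor \neg (\exists f\, R(f,f))) \lor (\forall d\, \forall g\, (K(g,g) \land \neg R(d,d)))))
Move each ¬ inward, flipping quantifiers it crosses:
  (\forall d\, \forall g\, (K(g,g) \land \neg R(d,d))) \land ((\exists b\, R(b,b)) \lor (\forall f\, \neg R(f,f))) \lor (\forall b\, \neg R(b,b)) \land (\exists f\, R(f,f)) \land (\exists d\, \exists g\, (\neg K(g,g) \lor R(d,d)))
Standardize variables apart so no two quantifiers bind the same name: b↦v1, f↦z, d↦w, g↦c.
  (\forall d\, \forall g\, (K(g,g) \land \neg R(d,d))) \land ((\exists b\, R(b,b)) \lor (\forall f\, \neg R(f,f))) \lor (\forall v1\, \neg R(v1,v1)) \land (\exists z\, R(z,z)) \land (\exists w\, \exists c\, (\neg K(c,c) \lor R(w,w)))
Extract every quantifier outward, since the variables are now distinct and don't occur free across branches:
  \forall d\, \forall g\, \exists b\, \forall f\, \forall v1\, \exists z\, \exists w\, \exists c\, (K(g,g) \land \neg R(d,d) \land (R(b,b) \lor \neg R(f,f)) \lor \neg R(v1,v1) \land R(z,z) \land (\neg K(c,c) \lor R(w,w)))
The prefix is \forall d \forall g \exists b \forall f \forall v1 \exists z \exists w \exists c: 4 universal, 4 existential.

4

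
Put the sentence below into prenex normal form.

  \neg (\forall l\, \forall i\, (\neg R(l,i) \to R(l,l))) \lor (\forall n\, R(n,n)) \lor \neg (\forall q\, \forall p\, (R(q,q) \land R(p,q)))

Eliminate → and ↔ using ¬ and ∨.
  \neg (\forall l\, \forall i\, (\neg \neg R(l,i) \lor R(l,l))) \lor (\forall n\, R(n,n)) \lor \neg (\forall q\, \forall p\, (R(q,q) \land R(p,q)))
Drive negations inward (¬∀x A ≡ ∃x ¬A, ¬∃x A ≡ ∀x ¬A, De Morgan for ∧/∨):
  (\exists l\, \exists i\, (\neg R(l,i) \land \neg R(l,l))) \lor (\forall n\, R(n,n)) \lor (\exists q\, \exists p\, (\neg R(q,q) \lor \neg R(p,q)))
All bound variables are already distinct, so no renaming is needed.
Finally move all quantifiers to the prefix:
  \exists l\, \exists i\, \forall n\, \exists q\, \exists p\, (\neg R(l,i) \land \neg R(l,l) \lor R(n,n) \lor \neg R(q,q) \lor \neg R(p,q))

\exists l\, \exists i\, \forall n\, \exists q\, \exists p\, (\neg R(l,i) \land \neg R(l,l) \lor R(n,n) \lor \neg R(q,q) \lor \neg R(p,q))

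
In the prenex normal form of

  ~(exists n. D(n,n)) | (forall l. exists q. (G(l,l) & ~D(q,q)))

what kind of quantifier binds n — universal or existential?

Move each ¬ inward, flipping quantifiers it crosses:
  (forall n. ~D(n,n)) | (forall l. exists q. (G(l,l) & ~D(q,q)))
All bound variables are already distinct, so no renaming is needed.
Pull the quantifiers to the front (each side's bound variable is not free in the other side):
  forall n. forall l. exists q. (~D(n,n) | G(l,l) & ~D(q,q))
The quantifier exists n sits under an odd number of negations, so it flips to forall n.

universal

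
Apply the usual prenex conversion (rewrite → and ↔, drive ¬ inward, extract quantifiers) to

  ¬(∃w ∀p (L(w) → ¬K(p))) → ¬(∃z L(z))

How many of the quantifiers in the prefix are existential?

1

Rewrite implications/biconditionals: A → B as ¬A ∨ B.
  ¬¬(∃w ∀p (¬L(w) ∨ ¬K(p))) ∨ ¬(∃z L(z))
Push ¬ through the quantifiers and connectives to reach negation normal form:
  (∃w ∀p (¬L(w) ∨ ¬K(p))) ∨ (∀z ¬L(z))
All bound variables are already distinct, so no renaming is needed.
Finally move all quantifiers to the prefix:
  ∃w ∀p ∀z (¬L(w) ∨ ¬K(p) ∨ ¬L(z))
The prefix is ∃w ∀p ∀z: 2 universal, 1 existential.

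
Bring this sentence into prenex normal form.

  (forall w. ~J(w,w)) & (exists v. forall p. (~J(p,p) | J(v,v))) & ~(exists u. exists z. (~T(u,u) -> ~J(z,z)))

forall w. exists v. forall p. forall u. forall z. (~J(w,w) & (~J(p,p) | J(v,v)) & ~T(u,u) & J(z,z))

Eliminate → and ↔ using ¬ and ∨.
  (forall w. ~J(w,w)) & (exists v. forall p. (~J(p,p) | J(v,v))) & ~(exists u. exists z. (~~T(u,u) | ~J(z,z)))
Move each ¬ inward, flipping quantifiers it crosses:
  (forall w. ~J(w,w)) & (exists v. forall p. (~J(p,p) | J(v,v))) & (forall u. forall z. (~T(u,u) & J(z,z)))
All bound variables are already distinct, so no renaming is needed.
Finally move all quantifiers to the prefix:
  forall w. exists v. forall p. forall u. forall z. (~J(w,w) & (~J(p,p) | J(v,v)) & ~T(u,u) & J(z,z))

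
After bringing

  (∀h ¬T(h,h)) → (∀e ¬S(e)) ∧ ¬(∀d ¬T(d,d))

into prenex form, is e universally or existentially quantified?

First replace A → B with ¬A ∨ B.
  ¬(∀h ¬T(h,h)) ∨ (∀e ¬S(e)) ∧ ¬(∀d ¬T(d,d))
Move each ¬ inward, flipping quantifiers it crosses:
  (∃h T(h,h)) ∨ (∀e ¬S(e)) ∧ (∃d T(d,d))
Extract every quantifier outward, since the variables are now distinct and don't occur free across branches:
  ∃h ∀e ∃d (T(h,h) ∨ ¬S(e) ∧ T(d,d))
The quantifier ∀e sits under an even number of negations (counting the antecedent side of each →), so it remains universal.

universal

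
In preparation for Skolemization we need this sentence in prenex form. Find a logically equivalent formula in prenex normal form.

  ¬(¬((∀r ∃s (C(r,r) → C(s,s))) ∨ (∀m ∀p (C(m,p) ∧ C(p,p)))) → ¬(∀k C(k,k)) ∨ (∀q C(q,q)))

∃r ∀s ∃m ∃p ∀k ∃q (C(r,r) ∧ ¬C(s,s) ∧ (¬C(m,p) ∨ ¬C(p,p)) ∧ C(k,k) ∧ ¬C(q,q))

Eliminate → and ↔ using ¬ and ∨.
  ¬(¬¬((∀r ∃s (¬C(r,r) ∨ C(s,s))) ∨ (∀m ∀p (C(m,p) ∧ C(p,p)))) ∨ ¬(∀k C(k,k)) ∨ (∀q C(q,q)))
Move each ¬ inward, flipping quantifiers it crosses:
  (∃r ∀s (C(r,r) ∧ ¬C(s,s))) ∧ (∃m ∃p (¬C(m,p) ∨ ¬C(p,p))) ∧ (∀k C(k,k)) ∧ (∃q ¬C(q,q))
All bound variables are already distinct, so no renaming is needed.
Pull the quantifiers to the front (each side's bound variable is not free in the other side):
  ∃r ∀s ∃m ∃p ∀k ∃q (C(r,r) ∧ ¬C(s,s) ∧ (¬C(m,p) ∨ ¬C(p,p)) ∧ C(k,k) ∧ ¬C(q,q))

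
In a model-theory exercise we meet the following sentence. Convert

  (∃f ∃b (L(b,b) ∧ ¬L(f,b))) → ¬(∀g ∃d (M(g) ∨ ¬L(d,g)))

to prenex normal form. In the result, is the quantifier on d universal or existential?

Eliminate → and ↔ using ¬ and ∨.
  ¬(∃f ∃b (L(b,b) ∧ ¬L(f,b))) ∨ ¬(∀g ∃d (M(g) ∨ ¬L(d,g)))
Move each ¬ inward, flipping quantifiers it crosses:
  (∀f ∀b (¬L(b,b) ∨ L(f,b))) ∨ (∃g ∀d (¬M(g) ∧ L(d,g)))
Extract every quantifier outward, since the variables are now distinct and don't occur free across branches:
  ∀f ∀b ∃g ∀d (¬L(b,b) ∨ L(f,b) ∨ ¬M(g) ∧ L(d,g))
The quantifier ∃d sits under an odd number of negations (counting the antecedent side of each →), so it flips to ∀d.

universal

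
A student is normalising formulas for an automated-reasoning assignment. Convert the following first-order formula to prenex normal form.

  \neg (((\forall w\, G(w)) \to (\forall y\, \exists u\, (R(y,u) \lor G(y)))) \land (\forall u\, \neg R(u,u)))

\forall w\, \exists y\, \forall u\, \exists v\, (G(w) \land \neg R(y,u) \land \neg G(y) \lor R(v,v))

First replace A → B with ¬A ∨ B.
  \neg ((\neg (\forall w\, G(w)) \lor (\forall y\, \exists u\, (R(y,u) \lor G(y)))) \land (\forall u\, \neg R(u,u)))
Push ¬ through the quantifiers and connectives to reach negation normal form:
  (\forall w\, G(w)) \land (\exists y\, \forall u\, (\neg R(y,u) \land \neg G(y))) \lor (\exists u\, R(u,u))
Give each quantifier a distinct variable: u↦v.
  (\forall w\, G(w)) \land (\exists y\, \forall u\, (\neg R(y,u) \land \neg G(y))) \lor (\exists v\, R(v,v))
Finally move all quantifiers to the prefix:
  \forall w\, \exists y\, \forall u\, \exists v\, (G(w) \land \neg R(y,u) \land \neg G(y) \lor R(v,v))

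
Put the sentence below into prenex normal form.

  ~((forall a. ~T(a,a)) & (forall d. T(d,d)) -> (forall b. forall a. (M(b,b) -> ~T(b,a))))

forall a. forall d. exists b. exists y. (~T(a,a) & T(d,d) & M(b,b) & T(b,y))

Rewrite implications/biconditionals: A → B as ¬A ∨ B.
  ~(~((forall a. ~T(a,a)) & (forall d. T(d,d))) | (forall b. forall a. (~M(b,b) | ~T(b,a))))
Push ¬ through the quantifiers and connectives to reach negation normal form:
  (forall a. ~T(a,a)) & (forall d. T(d,d)) & (exists b. exists a. (M(b,b) & T(b,a)))
Give each quantifier a distinct variable: a↦y.
  (forall a. ~T(a,a)) & (forall d. T(d,d)) & (exists b. exists y. (M(b,b) & T(b,y)))
Extract every quantifier outward, since the variables are now distinct and don't occur free across branches:
  forall a. forall d. exists b. exists y. (~T(a,a) & T(d,d) & M(b,b) & T(b,y))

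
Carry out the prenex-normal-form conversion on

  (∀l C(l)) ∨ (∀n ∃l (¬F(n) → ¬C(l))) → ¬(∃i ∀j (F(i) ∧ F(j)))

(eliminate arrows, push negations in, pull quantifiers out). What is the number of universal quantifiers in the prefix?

First replace A → B with ¬A ∨ B.
  ¬((∀l C(l)) ∨ (∀n ∃l (¬¬F(n) ∨ ¬C(l)))) ∨ ¬(∃i ∀j (F(i) ∧ F(j)))
Move each ¬ inward, flipping quantifiers it crosses:
  (∃l ¬C(l)) ∧ (∃n ∀l (¬F(n) ∧ C(l))) ∨ (∀i ∃j (¬F(i) ∨ ¬F(j)))
Give each quantifier a distinct variable: l↦w.
  (∃l ¬C(l)) ∧ (∃n ∀w (¬F(n) ∧ C(w))) ∨ (∀i ∃j (¬F(i) ∨ ¬F(j)))
Extract every quantifier outward, since the variables are now distinct and don't occur free across branches:
  ∃l ∃n ∀w ∀i ∃j (¬C(l) ∧ ¬F(n) ∧ C(w) ∨ ¬F(i) ∨ ¬F(j))
The prefix is ∃l ∃n ∀w ∀i ∃j: 2 universal, 3 existential.

2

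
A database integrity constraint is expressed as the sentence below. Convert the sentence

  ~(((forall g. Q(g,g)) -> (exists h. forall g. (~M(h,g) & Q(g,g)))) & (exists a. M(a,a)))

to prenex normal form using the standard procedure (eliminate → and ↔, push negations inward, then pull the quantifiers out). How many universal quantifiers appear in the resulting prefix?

Rewrite implications/biconditionals: A → B as ¬A ∨ B.
  ~((~(forall g. Q(g,g)) | (exists h. forall g. (~M(h,g) & Q(g,g)))) & (exists a. M(a,a)))
Move each ¬ inward, flipping quantifiers it crosses:
  (forall g. Q(g,g)) & (forall h. exists g. (M(h,g) | ~Q(g,g))) | (forall a. ~M(a,a))
Give each quantifier a distinct variable: g↦v1.
  (forall g. Q(g,g)) & (forall h. exists v1. (M(h,v1) | ~Q(v1,v1))) | (forall a. ~M(a,a))
Pull the quantifiers to the front (each side's bound variable is not free in the other side):
  forall g. forall h. exists v1. forall a. (Q(g,g) & (M(h,v1) | ~Q(v1,v1)) | ~M(a,a))
The prefix is forall g forall h exists v1 forall a: 3 universal, 1 existential.

3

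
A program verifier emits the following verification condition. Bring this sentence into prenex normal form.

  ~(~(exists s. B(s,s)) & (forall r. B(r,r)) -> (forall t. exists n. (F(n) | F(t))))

Rewrite implications/biconditionals: A → B as ¬A ∨ B.
  ~(~(~(exists s. B(s,s)) & (forall r. B(r,r))) | (forall t. exists n. (F(n) | F(t))))
Move each ¬ inward, flipping quantifiers it crosses:
  (forall s. ~B(s,s)) & (forall r. B(r,r)) & (exists t. forall n. (~F(n) & ~F(t)))
Finally move all quantifiers to the prefix:
  forall s. forall r. exists t. forall n. (~B(s,s) & B(r,r) & ~F(n) & ~F(t))

forall s. forall r. exists t. forall n. (~B(s,s) & B(r,r) & ~F(n) & ~F(t))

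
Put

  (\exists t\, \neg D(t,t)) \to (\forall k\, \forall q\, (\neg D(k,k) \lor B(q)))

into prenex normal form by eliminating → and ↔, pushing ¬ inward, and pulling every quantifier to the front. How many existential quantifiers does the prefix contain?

Eliminate → and ↔ using ¬ and ∨.
  \neg (\exists t\, \neg D(t,t)) \lor (\forall k\, \forall q\, (\neg D(k,k) \lor B(q)))
Push ¬ through the quantifiers and connectives to reach negation normal form:
  (\forall t\, D(t,t)) \lor (\forall k\, \forall q\, (\neg D(k,k) \lor B(q)))
Extract every quantifier outward, since the variables are now distinct and don't occur free across branches:
  \forall t\, \forall k\, \forall q\, (D(t,t) \lor \neg D(k,k) \lor B(q))
The prefix is \forall t \forall k \forall q: 3 universal, 0 existential.

0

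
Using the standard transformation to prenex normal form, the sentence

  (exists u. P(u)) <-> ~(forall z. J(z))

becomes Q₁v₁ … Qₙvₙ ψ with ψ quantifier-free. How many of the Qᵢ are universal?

2

First replace A → B with ¬A ∨ B; A ↔ B as (¬A ∨ B) ∧ (¬B ∨ A).
  (~(exists u. P(u)) | ~(forall z. J(z))) & (~~(forall z. J(z)) | (exists u. P(u)))
Push ¬ through the quantifiers and connectives to reach negation normal form:
  ((forall u. ~P(u)) | (exists z. ~J(z))) & ((forall z. J(z)) | (exists u. P(u)))
Standardize variables apart so no two quantifiers bind the same name: z↦a, u↦c.
  ((forall u. ~P(u)) | (exists z. ~J(z))) & ((forall a. J(a)) | (exists c. P(c)))
Pull the quantifiers to the front (each side's bound variable is not free in the other side):
  forall u. exists z. forall a. exists c. ((~P(u) | ~J(z)) & (J(a) | P(c)))
The prefix is forall u exists z forall a exists c: 2 universal, 2 existential.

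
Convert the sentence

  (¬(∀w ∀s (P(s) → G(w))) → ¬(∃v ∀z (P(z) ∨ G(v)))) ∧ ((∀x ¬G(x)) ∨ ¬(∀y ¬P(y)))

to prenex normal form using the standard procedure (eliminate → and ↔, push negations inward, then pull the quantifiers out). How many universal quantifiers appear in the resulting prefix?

4

First replace A → B with ¬A ∨ B.
  (¬¬(∀w ∀s (¬P(s) ∨ G(w))) ∨ ¬(∃v ∀z (P(z) ∨ G(v)))) ∧ ((∀x ¬G(x)) ∨ ¬(∀y ¬P(y)))
Push ¬ through the quantifiers and connectives to reach negation normal form:
  ((∀w ∀s (¬P(s) ∨ G(w))) ∨ (∀v ∃z (¬P(z) ∧ ¬G(v)))) ∧ ((∀x ¬G(x)) ∨ (∃y P(y)))
Extract every quantifier outward, since the variables are now distinct and don't occur free across branches:
  ∀w ∀s ∀v ∃z ∀x ∃y ((¬P(s) ∨ G(w) ∨ ¬P(z) ∧ ¬G(v)) ∧ (¬G(x) ∨ P(y)))
The prefix is ∀w ∀s ∀v ∃z ∀x ∃y: 4 universal, 2 existential.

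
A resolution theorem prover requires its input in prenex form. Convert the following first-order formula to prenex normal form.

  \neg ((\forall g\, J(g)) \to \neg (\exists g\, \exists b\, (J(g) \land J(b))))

\forall g\, \exists w\, \exists b\, (J(g) \land J(w) \land J(b))

Rewrite implications/biconditionals: A → B as ¬A ∨ B.
  \neg (\neg (\forall g\, J(g)) \lor \neg (\exists g\, \exists b\, (J(g) \land J(b))))
Drive negations inward (¬∀x A ≡ ∃x ¬A, ¬∃x A ≡ ∀x ¬A, De Morgan for ∧/∨):
  (\forall g\, J(g)) \land (\exists g\, \exists b\, (J(g) \land J(b)))
Standardize variables apart so no two quantifiers bind the same name: g↦w.
  (\forall g\, J(g)) \land (\exists w\, \exists b\, (J(w) \land J(b)))
Extract every quantifier outward, since the variables are now distinct and don't occur free across branches:
  \forall g\, \exists w\, \exists b\, (J(g) \land J(w) \land J(b))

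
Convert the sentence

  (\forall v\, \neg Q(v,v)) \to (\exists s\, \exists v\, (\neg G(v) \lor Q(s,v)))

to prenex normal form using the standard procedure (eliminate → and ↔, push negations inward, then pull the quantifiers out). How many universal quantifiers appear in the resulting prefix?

0

First replace A → B with ¬A ∨ B.
  \neg (\forall v\, \neg Q(v,v)) \lor (\exists s\, \exists v\, (\neg G(v) \lor Q(s,v)))
Drive negations inward (¬∀x A ≡ ∃x ¬A, ¬∃x A ≡ ∀x ¬A, De Morgan for ∧/∨):
  (\exists v\, Q(v,v)) \lor (\exists s\, \exists v\, (\neg G(v) \lor Q(s,v)))
Standardize variables apart so no two quantifiers bind the same name: v↦z.
  (\exists v\, Q(v,v)) \lor (\exists s\, \exists z\, (\neg G(z) \lor Q(s,z)))
Finally move all quantifiers to the prefix:
  \exists v\, \exists s\, \exists z\, (Q(v,v) \lor \neg G(z) \lor Q(s,z))
The prefix is \exists v \exists s \exists z: 0 universal, 3 existential.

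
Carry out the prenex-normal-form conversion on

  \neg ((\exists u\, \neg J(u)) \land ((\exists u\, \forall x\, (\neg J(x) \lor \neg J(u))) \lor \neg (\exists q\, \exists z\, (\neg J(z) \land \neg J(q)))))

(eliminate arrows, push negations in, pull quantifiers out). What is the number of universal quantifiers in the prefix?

2

Move each ¬ inward, flipping quantifiers it crosses:
  (\forall u\, J(u)) \lor (\forall u\, \exists x\, (J(x) \land J(u))) \land (\exists q\, \exists z\, (\neg J(z) \land \neg J(q)))
Standardize variables apart so no two quantifiers bind the same name: u↦p.
  (\forall u\, J(u)) \lor (\forall p\, \exists x\, (J(x) \land J(p))) \land (\exists q\, \exists z\, (\neg J(z) \land \neg J(q)))
Finally move all quantifiers to the prefix:
  \forall u\, \forall p\, \exists x\, \exists q\, \exists z\, (J(u) \lor J(x) \land J(p) \land \neg J(z) \land \neg J(q))
The prefix is \forall u \forall p \exists x \exists q \exists z: 2 universal, 3 existential.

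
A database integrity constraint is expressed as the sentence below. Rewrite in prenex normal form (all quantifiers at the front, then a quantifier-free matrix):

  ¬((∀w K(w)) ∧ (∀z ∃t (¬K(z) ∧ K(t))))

∃w ∃z ∀t (¬K(w) ∨ K(z) ∨ ¬K(t))

Push ¬ through the quantifiers and connectives to reach negation normal form:
  (∃w ¬K(w)) ∨ (∃z ∀t (K(z) ∨ ¬K(t)))
Pull the quantifiers to the front (each side's bound variable is not free in the other side):
  ∃w ∃z ∀t (¬K(w) ∨ K(z) ∨ ¬K(t))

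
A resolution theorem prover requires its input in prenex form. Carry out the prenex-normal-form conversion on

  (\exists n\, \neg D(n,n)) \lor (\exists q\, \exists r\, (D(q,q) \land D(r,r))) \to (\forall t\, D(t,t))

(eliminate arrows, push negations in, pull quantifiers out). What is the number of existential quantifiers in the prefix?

0

First replace A → B with ¬A ∨ B.
  \neg ((\exists n\, \neg D(n,n)) \lor (\exists q\, \exists r\, (D(q,q) \land D(r,r)))) \lor (\forall t\, D(t,t))
Move each ¬ inward, flipping quantifiers it crosses:
  (\forall n\, D(n,n)) \land (\forall q\, \forall r\, (\neg D(q,q) \lor \neg D(r,r))) \lor (\forall t\, D(t,t))
Finally move all quantifiers to the prefix:
  \forall n\, \forall q\, \forall r\, \forall t\, (D(n,n) \land (\neg D(q,q) \lor \neg D(r,r)) \lor D(t,t))
The prefix is \forall n \forall q \forall r \forall t: 4 universal, 0 existential.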